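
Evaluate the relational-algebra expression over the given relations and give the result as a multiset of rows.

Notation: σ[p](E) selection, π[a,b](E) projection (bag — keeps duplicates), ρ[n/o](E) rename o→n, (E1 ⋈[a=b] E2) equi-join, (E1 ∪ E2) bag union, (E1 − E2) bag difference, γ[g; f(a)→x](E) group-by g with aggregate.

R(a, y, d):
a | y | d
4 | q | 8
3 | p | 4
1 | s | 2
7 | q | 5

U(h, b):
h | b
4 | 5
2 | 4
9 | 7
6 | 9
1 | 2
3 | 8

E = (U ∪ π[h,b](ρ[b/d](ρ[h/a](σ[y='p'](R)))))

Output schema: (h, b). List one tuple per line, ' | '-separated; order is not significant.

Stepwise |·|:
  U → 6
  R → 4
  σ[y='p'](R) → 1
  ρ[h/a](σ[y='p'](R)) → 1
  ρ[b/d](ρ[h/a](σ[y='p'](R))) → 1
  π[h,b](ρ[b/d](ρ[h/a](σ[y='p'](R)))) → 1
  (U ∪ π[h,b](ρ[b/d](ρ[h/a](σ[y='p'](R))))) → 7

== RESULT ==
h | b
1 | 2
2 | 4
3 | 4
3 | 8
4 | 5
6 | 9
9 | 7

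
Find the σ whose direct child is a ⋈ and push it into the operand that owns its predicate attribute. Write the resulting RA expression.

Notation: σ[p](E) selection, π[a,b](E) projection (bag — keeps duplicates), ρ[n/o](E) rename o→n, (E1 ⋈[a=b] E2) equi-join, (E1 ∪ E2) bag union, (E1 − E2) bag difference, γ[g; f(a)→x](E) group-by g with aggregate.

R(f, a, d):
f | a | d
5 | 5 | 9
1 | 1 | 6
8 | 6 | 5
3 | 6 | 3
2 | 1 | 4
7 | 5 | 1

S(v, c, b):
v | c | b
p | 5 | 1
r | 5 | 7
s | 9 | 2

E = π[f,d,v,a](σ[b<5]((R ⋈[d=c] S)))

σ filters on b, owned by the right side.
E' = π[f,d,v,a]((R ⋈[d=c] σ[b<5](S)))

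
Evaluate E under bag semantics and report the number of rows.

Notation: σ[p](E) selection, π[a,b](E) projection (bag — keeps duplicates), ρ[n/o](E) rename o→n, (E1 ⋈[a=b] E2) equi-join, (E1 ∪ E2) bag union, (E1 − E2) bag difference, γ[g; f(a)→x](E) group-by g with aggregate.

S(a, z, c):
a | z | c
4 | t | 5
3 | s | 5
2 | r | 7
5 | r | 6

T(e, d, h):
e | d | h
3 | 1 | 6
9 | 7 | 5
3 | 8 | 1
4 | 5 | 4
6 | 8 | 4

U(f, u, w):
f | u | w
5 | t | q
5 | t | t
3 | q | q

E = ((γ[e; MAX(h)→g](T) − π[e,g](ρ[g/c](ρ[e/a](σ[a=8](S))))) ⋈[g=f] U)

Subexpression sizes:
  T → 5
  γ[e; MAX(h)→g](T) → 4
  S → 4
  σ[a=8](S) → 0
  ρ[e/a](σ[a=8](S)) → 0
  ρ[g/c](ρ[e/a](σ[a=8](S))) → 0
  π[e,g](ρ[g/c](ρ[e/a](σ[a=8](S)))) → 0
  (γ[e; MAX(h)→g](T) − π[e,g](ρ[g/c](ρ[e/a](σ[a=8](S))))) → 4
  U → 3
  ((γ[e; MAX(h)→g](T) − π[e,g](ρ[g/c](ρ[e/a](σ[a=8](S))))) ⋈[g=f] U) → 2

|E| = 2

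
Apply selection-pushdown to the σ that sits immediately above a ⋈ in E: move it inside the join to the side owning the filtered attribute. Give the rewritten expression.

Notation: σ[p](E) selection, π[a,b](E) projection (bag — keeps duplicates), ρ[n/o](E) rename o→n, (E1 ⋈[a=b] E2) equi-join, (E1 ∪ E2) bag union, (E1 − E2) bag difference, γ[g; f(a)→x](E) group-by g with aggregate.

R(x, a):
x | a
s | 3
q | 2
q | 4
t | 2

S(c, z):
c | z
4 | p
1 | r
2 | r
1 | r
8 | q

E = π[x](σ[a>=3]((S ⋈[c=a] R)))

σ filters on a, owned by the right side.
E' = π[x]((S ⋈[c=a] σ[a>=3](R)))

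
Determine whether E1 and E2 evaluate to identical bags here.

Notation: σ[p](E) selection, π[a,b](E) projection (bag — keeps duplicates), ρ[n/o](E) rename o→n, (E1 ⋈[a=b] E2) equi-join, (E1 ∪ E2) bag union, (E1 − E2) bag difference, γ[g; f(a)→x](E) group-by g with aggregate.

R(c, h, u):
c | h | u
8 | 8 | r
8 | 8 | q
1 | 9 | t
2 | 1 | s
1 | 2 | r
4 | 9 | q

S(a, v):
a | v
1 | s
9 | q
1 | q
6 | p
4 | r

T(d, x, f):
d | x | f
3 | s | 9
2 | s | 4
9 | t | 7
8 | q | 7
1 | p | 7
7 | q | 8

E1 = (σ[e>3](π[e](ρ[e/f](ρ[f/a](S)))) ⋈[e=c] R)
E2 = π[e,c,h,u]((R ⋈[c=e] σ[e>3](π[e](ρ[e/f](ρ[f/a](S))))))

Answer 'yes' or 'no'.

E1 subexpression sizes:
  S → 5
  ρ[f/a](S) → 5
  ρ[e/f](ρ[f/a](S)) → 5
  π[e](ρ[e/f](ρ[f/a](S))) → 5
  σ[e>3](π[e](ρ[e/f](ρ[f/a](S)))) → 3
  R → 6
  (σ[e>3](π[e](ρ[e/f](ρ[f/a](S)))) ⋈[e=c] R) → 1
E2 subexpression sizes:
  R → 6
  S → 5
  ρ[f/a](S) → 5
  ρ[e/f](ρ[f/a](S)) → 5
  π[e](ρ[e/f](ρ[f/a](S))) → 5
  σ[e>3](π[e](ρ[e/f](ρ[f/a](S)))) → 3
  (R ⋈[c=e] σ[e>3](π[e](ρ[e/f](ρ[f/a](S))))) → 1
  π[e,c,h,u]((R ⋈[c=e] σ[e>3](π[e](ρ[e/f](ρ[f/a](S)))))) → 1

E1 and E2 produce the same multiset:
e | c | h | u
4 | 4 | 9 | q

yes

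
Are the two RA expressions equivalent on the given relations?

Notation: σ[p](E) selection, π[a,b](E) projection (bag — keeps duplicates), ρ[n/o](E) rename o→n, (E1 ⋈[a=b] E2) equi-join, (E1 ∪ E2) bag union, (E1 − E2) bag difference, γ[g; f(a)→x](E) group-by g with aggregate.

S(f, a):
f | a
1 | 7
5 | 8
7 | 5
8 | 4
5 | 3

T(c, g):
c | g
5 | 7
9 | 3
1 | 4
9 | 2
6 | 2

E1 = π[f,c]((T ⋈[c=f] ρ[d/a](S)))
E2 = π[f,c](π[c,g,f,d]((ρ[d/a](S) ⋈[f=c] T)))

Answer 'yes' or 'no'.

E1 subexpression sizes:
  T → 5
  S → 5
  ρ[d/a](S) → 5
  (T ⋈[c=f] ρ[d/a](S)) → 3
  π[f,c]((T ⋈[c=f] ρ[d/a](S))) → 3
E2 subexpression sizes:
  S → 5
  ρ[d/a](S) → 5
  T → 5
  (ρ[d/a](S) ⋈[f=c] T) → 3
  π[c,g,f,d]((ρ[d/a](S) ⋈[f=c] T)) → 3
  π[f,c](π[c,g,f,d]((ρ[d/a](S) ⋈[f=c] T))) → 3

E1 and E2 produce the same multiset:
f | c
1 | 1
5 | 5
5 | 5

yes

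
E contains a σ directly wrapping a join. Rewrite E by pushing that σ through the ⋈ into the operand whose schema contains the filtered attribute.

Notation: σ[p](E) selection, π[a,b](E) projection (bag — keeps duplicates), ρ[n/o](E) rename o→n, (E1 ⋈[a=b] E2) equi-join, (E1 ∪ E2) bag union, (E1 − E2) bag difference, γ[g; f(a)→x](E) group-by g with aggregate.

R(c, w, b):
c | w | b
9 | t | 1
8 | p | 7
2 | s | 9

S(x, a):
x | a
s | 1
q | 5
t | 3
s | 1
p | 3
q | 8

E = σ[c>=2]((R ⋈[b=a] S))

σ filters on c, owned by the left side.
E' = (σ[c>=2](R) ⋈[b=a] S)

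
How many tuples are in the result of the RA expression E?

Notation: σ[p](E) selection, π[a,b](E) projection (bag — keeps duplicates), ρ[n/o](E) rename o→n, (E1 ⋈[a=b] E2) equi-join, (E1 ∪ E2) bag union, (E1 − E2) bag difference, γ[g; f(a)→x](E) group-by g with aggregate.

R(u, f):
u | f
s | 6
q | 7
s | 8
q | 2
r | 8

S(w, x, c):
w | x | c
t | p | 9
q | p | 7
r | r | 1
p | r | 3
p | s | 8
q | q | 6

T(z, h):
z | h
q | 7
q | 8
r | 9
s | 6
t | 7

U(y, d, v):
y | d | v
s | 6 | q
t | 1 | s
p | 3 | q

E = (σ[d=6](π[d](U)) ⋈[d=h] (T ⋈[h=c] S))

Subexpression sizes:
  U → 3
  π[d](U) → 3
  σ[d=6](π[d](U)) → 1
  T → 5
  S → 6
  (T ⋈[h=c] S) → 5
  (σ[d=6](π[d](U)) ⋈[d=h] (T ⋈[h=c] S)) → 1

|E| = 1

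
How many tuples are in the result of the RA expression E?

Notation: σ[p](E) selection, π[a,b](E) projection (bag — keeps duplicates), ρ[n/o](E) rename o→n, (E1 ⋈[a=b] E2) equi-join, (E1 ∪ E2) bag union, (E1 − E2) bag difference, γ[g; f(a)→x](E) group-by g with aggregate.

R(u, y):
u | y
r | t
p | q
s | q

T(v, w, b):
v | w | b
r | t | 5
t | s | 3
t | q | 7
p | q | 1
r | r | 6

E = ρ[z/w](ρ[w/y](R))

Per-node cardinality:
  R → 3
  ρ[w/y](R) → 3
  ρ[z/w](ρ[w/y](R)) → 3

|E| = 3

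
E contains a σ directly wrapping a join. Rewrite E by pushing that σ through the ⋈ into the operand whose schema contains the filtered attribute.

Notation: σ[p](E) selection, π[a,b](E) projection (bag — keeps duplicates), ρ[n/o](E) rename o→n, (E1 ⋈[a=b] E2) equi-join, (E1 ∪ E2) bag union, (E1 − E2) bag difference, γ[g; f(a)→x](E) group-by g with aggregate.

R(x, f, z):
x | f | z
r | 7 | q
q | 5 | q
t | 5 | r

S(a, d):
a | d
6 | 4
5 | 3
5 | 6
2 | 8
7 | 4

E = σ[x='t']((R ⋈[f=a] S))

σ filters on x, owned by the left side.
E' = (σ[x='t'](R) ⋈[f=a] S)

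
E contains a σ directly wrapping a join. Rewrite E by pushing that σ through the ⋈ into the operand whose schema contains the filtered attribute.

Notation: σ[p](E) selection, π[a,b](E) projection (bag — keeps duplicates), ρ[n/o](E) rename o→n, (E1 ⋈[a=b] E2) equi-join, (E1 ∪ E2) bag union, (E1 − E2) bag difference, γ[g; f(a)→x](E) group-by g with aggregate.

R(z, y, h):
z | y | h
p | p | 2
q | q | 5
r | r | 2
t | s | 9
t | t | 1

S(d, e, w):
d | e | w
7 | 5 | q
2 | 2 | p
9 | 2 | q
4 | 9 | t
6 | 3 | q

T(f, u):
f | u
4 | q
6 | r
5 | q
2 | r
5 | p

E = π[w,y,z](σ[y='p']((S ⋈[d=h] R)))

σ filters on y, owned by the right side.
E' = π[w,y,z]((S ⋈[d=h] σ[y='p'](R)))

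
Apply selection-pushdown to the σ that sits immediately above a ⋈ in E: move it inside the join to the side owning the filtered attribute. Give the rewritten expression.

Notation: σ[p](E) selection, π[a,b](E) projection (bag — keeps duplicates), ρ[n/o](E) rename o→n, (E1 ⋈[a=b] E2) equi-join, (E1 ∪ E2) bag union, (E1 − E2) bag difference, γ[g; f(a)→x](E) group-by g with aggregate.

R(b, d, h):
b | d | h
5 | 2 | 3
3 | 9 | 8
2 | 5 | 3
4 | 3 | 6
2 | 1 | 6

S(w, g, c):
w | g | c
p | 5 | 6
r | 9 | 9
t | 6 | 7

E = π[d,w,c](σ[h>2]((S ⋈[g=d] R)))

σ filters on h, owned by the right side.
E' = π[d,w,c]((S ⋈[g=d] σ[h>2](R)))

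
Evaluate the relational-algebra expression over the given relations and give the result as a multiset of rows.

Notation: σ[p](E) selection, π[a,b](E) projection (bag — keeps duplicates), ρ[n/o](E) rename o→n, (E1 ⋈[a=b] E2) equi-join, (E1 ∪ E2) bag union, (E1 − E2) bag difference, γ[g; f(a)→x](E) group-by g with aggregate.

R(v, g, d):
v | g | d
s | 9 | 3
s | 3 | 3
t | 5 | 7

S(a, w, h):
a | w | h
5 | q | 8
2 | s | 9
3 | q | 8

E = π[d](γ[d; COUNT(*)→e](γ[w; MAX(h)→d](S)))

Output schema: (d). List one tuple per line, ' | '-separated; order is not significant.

Stepwise |·|:
  S → 3
  γ[w; MAX(h)→d](S) → 2
  γ[d; COUNT(*)→e](γ[w; MAX(h)→d](S)) → 2
  π[d](γ[d; COUNT(*)→e](γ[w; MAX(h)→d](S))) → 2

== RESULT ==
d
8
9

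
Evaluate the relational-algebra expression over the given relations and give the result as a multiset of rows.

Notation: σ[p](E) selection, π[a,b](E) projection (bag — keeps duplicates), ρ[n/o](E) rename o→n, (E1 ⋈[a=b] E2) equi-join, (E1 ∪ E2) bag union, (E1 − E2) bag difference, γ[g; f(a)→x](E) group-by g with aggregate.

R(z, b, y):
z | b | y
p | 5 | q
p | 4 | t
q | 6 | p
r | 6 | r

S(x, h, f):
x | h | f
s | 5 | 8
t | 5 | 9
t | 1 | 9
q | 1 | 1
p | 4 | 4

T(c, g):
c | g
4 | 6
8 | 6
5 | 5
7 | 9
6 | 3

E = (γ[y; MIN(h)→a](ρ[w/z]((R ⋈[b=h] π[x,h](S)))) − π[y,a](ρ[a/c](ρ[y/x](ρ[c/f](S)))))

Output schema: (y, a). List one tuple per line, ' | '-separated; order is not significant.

Subexpression sizes:
  R → 4
  S → 5
  π[x,h](S) → 5
  (R ⋈[b=h] π[x,h](S)) → 3
  ρ[w/z]((R ⋈[b=h] π[x,h](S))) → 3
  γ[y; MIN(h)→a](ρ[w/z]((R ⋈[b=h] π[x,h](S)))) → 2
  S → 5
  ρ[c/f](S) → 5
  ρ[y/x](ρ[c/f](S)) → 5
  ρ[a/c](ρ[y/x](ρ[c/f](S))) → 5
  π[y,a](ρ[a/c](ρ[y/x](ρ[c/f](S)))) → 5
  (γ[y; MIN(h)→a](ρ[w/z]((R ⋈[b=h] π[x,h](S)))) − π[y,a](ρ[a/c](ρ[y/x](ρ[c/f](S))))) → 2

== RESULT ==
y | a
q | 5
t | 4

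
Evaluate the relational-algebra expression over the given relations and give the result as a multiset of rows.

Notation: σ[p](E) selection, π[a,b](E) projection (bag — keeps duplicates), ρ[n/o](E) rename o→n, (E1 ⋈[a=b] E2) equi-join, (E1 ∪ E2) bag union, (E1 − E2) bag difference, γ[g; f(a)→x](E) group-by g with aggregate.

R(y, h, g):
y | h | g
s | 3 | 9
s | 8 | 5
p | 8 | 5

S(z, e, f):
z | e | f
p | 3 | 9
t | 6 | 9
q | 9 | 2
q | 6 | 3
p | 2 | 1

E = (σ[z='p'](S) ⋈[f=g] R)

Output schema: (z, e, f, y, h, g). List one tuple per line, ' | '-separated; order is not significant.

Subexpression sizes:
  S → 5
  σ[z='p'](S) → 2
  R → 3
  (σ[z='p'](S) ⋈[f=g] R) → 1

== RESULT ==
z | e | f | y | h | g
p | 3 | 9 | s | 3 | 9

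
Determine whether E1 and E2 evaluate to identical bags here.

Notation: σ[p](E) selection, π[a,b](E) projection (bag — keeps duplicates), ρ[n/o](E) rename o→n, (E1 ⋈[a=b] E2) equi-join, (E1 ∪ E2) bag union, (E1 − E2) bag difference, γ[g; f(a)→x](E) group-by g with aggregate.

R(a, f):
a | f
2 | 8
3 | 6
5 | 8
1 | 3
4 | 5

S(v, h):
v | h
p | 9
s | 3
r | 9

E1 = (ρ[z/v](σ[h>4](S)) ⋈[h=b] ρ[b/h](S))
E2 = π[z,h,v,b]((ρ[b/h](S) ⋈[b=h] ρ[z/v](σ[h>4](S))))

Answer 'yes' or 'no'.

E1 stepwise |·|:
  S → 3
  σ[h>4](S) → 2
  ρ[z/v](σ[h>4](S)) → 2
  S → 3
  ρ[b/h](S) → 3
  (ρ[z/v](σ[h>4](S)) ⋈[h=b] ρ[b/h](S)) → 4
E2 stepwise |·|:
  S → 3
  ρ[b/h](S) → 3
  S → 3
  σ[h>4](S) → 2
  ρ[z/v](σ[h>4](S)) → 2
  (ρ[b/h](S) ⋈[b=h] ρ[z/v](σ[h>4](S))) → 4
  π[z,h,v,b]((ρ[b/h](S) ⋈[b=h] ρ[z/v](σ[h>4](S)))) → 4

E1 and E2 produce the same multiset:
z | h | v | b
p | 9 | p | 9
p | 9 | r | 9
r | 9 | p | 9
r | 9 | r | 9

yes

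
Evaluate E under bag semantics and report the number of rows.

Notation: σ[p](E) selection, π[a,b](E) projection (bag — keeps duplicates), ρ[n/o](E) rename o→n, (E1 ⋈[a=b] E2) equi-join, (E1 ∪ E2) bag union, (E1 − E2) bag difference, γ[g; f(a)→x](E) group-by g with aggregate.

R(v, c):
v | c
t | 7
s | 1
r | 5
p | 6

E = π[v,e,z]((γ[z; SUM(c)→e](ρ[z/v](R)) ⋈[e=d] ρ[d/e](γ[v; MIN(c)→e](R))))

Per-node cardinality:
  R → 4
  ρ[z/v](R) → 4
  γ[z; SUM(c)→e](ρ[z/v](R)) → 4
  R → 4
  γ[v; MIN(c)→e](R) → 4
  ρ[d/e](γ[v; MIN(c)→e](R)) → 4
  (γ[z; SUM(c)→e](ρ[z/v](R)) ⋈[e=d] ρ[d/e](γ[v; MIN(c)→e](R))) → 4
  π[v,e,z]((γ[z; SUM(c)→e](ρ[z/v](R)) ⋈[e=d] ρ[d/e](γ[v; MIN(c)→e](R)))) → 4

|E| = 4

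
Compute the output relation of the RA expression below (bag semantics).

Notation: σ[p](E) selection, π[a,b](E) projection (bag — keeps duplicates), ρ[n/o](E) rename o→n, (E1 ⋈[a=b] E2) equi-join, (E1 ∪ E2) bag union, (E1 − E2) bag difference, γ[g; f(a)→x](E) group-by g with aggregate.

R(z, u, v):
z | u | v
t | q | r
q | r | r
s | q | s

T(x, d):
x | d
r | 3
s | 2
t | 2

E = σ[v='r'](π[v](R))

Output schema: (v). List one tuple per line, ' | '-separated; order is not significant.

Subexpression sizes:
  R → 3
  π[v](R) → 3
  σ[v='r'](π[v](R)) → 2

== RESULT ==
v
r
r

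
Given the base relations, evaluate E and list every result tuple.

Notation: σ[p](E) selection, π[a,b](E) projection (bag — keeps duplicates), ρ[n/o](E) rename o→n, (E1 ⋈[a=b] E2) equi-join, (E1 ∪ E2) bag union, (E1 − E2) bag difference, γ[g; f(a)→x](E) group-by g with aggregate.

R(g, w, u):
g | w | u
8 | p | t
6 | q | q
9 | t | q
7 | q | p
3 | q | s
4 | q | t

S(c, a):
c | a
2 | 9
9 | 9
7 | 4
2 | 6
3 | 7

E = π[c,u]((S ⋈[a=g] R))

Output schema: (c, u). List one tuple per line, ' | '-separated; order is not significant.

Per-node cardinality:
  S → 5
  R → 6
  (S ⋈[a=g] R) → 5
  π[c,u]((S ⋈[a=g] R)) → 5

== RESULT ==
c | u
2 | q
2 | q
3 | p
7 | t
9 | q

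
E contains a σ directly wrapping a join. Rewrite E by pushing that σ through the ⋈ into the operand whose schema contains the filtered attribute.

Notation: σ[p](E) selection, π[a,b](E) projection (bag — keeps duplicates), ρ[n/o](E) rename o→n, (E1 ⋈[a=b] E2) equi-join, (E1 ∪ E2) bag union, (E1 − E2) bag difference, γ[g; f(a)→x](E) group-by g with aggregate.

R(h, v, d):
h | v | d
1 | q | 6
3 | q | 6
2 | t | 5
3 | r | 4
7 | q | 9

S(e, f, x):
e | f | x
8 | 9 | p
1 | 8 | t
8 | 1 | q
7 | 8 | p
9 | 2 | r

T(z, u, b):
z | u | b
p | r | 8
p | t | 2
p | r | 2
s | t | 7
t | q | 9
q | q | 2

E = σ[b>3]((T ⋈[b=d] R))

σ filters on b, owned by the left side.
E' = (σ[b>3](T) ⋈[b=d] R)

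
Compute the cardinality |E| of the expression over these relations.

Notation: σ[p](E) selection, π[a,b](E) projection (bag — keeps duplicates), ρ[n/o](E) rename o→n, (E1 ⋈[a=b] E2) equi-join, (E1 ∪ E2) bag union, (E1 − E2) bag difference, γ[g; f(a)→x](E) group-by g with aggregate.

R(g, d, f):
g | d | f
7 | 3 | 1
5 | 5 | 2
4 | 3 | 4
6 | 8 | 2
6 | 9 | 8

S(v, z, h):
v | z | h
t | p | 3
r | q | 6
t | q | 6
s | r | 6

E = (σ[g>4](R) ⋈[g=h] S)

Subexpression sizes:
  R → 5
  σ[g>4](R) → 4
  S → 4
  (σ[g>4](R) ⋈[g=h] S) → 6

|E| = 6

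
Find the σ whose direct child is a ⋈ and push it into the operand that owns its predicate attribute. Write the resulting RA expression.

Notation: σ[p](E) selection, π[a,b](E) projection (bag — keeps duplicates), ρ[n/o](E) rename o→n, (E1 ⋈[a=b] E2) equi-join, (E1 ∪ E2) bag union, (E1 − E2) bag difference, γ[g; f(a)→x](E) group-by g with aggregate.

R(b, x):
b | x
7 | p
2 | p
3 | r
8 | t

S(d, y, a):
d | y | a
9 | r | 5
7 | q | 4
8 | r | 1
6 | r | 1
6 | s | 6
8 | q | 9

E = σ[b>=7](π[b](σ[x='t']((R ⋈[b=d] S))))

σ filters on x, owned by the left side.
E' = σ[b>=7](π[b]((σ[x='t'](R) ⋈[b=d] S)))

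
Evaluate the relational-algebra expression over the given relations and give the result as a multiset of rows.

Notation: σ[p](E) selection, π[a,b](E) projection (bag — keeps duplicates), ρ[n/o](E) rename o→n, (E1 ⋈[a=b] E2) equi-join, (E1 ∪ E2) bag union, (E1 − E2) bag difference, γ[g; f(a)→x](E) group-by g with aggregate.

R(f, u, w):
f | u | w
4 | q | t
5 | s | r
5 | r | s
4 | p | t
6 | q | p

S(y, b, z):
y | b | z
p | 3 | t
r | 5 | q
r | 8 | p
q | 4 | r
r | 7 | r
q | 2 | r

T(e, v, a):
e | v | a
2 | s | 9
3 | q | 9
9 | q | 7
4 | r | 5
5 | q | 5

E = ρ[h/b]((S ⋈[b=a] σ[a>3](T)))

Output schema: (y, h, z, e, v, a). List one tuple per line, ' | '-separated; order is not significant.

Subexpression sizes:
  S → 6
  T → 5
  σ[a>3](T) → 5
  (S ⋈[b=a] σ[a>3](T)) → 3
  ρ[h/b]((S ⋈[b=a] σ[a>3](T))) → 3

== RESULT ==
y | h | z | e | v | a
r | 5 | q | 4 | r | 5
r | 5 | q | 5 | q | 5
r | 7 | r | 9 | q | 7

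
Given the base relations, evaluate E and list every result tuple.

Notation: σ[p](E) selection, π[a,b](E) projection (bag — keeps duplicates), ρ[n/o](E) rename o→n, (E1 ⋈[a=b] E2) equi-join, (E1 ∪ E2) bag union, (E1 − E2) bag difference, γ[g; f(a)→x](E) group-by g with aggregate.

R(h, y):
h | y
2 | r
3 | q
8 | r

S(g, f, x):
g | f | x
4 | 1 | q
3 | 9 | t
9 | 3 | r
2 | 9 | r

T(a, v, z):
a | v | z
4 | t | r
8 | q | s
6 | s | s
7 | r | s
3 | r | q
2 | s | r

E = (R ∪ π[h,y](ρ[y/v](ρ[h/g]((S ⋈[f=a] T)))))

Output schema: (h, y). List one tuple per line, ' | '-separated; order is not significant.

Subexpression sizes:
  R → 3
  S → 4
  T → 6
  (S ⋈[f=a] T) → 1
  ρ[h/g]((S ⋈[f=a] T)) → 1
  ρ[y/v](ρ[h/g]((S ⋈[f=a] T))) → 1
  π[h,y](ρ[y/v](ρ[h/g]((S ⋈[f=a] T)))) → 1
  (R ∪ π[h,y](ρ[y/v](ρ[h/g]((S ⋈[f=a] T))))) → 4

== RESULT ==
h | y
2 | r
3 | q
8 | r
9 | r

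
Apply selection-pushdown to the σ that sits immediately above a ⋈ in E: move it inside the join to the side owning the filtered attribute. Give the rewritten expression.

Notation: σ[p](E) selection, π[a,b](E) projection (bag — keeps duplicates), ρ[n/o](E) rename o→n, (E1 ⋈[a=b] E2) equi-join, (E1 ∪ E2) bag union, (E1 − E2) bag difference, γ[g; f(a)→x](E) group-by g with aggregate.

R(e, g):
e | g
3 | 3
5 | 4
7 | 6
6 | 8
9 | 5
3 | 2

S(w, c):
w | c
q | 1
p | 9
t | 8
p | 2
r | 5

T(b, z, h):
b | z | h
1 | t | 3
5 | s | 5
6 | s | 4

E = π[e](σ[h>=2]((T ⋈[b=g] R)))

σ filters on h, owned by the left side.
E' = π[e]((σ[h>=2](T) ⋈[b=g] R))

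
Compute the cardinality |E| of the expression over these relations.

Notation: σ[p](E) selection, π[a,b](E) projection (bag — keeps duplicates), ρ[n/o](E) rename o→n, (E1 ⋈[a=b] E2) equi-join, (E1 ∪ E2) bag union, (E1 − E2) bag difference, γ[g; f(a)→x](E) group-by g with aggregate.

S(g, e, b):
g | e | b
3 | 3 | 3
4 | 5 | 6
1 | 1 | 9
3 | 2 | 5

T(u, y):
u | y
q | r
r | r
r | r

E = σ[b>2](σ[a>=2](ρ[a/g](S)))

Row counts bottom-up:
  S → 4
  ρ[a/g](S) → 4
  σ[a>=2](ρ[a/g](S)) → 3
  σ[b>2](σ[a>=2](ρ[a/g](S))) → 3

|E| = 3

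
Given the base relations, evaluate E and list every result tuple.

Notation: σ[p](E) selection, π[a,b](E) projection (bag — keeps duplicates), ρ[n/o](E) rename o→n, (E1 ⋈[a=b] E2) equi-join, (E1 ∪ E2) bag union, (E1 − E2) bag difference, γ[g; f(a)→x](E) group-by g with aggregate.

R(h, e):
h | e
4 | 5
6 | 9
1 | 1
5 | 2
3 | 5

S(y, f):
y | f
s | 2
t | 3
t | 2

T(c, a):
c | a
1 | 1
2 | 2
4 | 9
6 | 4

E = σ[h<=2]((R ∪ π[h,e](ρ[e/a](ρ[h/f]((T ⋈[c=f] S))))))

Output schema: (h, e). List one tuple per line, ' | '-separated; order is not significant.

Stepwise |·|:
  R → 5
  T → 4
  S → 3
  (T ⋈[c=f] S) → 2
  ρ[h/f]((T ⋈[c=f] S)) → 2
  ρ[e/a](ρ[h/f]((T ⋈[c=f] S))) → 2
  π[h,e](ρ[e/a](ρ[h/f]((T ⋈[c=f] S)))) → 2
  (R ∪ π[h,e](ρ[e/a](ρ[h/f]((T ⋈[c=f] S))))) → 7
  σ[h<=2]((R ∪ π[h,e](ρ[e/a](ρ[h/f]((T ⋈[c=f] S)))))) → 3

== RESULT ==
h | e
1 | 1
2 | 2
2 | 2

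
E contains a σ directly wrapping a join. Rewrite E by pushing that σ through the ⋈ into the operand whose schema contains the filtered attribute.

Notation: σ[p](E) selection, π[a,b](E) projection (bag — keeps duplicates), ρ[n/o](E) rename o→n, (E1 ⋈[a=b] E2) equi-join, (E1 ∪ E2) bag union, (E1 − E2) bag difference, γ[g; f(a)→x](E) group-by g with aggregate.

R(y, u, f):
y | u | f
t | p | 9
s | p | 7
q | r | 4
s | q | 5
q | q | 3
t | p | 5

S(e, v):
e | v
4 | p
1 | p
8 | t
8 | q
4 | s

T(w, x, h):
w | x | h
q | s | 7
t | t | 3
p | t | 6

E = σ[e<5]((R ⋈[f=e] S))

σ filters on e, owned by the right side.
E' = (R ⋈[f=e] σ[e<5](S))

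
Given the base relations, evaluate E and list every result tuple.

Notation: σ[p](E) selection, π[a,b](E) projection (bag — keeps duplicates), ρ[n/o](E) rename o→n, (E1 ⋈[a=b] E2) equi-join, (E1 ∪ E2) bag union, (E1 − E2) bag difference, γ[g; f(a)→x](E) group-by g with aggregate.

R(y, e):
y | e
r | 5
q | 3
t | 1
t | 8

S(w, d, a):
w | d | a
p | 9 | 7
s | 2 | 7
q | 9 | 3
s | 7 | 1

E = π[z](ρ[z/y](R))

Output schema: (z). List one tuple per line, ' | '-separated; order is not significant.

Stepwise |·|:
  R → 4
  ρ[z/y](R) → 4
  π[z](ρ[z/y](R)) → 4

== RESULT ==
z
q
r
t
t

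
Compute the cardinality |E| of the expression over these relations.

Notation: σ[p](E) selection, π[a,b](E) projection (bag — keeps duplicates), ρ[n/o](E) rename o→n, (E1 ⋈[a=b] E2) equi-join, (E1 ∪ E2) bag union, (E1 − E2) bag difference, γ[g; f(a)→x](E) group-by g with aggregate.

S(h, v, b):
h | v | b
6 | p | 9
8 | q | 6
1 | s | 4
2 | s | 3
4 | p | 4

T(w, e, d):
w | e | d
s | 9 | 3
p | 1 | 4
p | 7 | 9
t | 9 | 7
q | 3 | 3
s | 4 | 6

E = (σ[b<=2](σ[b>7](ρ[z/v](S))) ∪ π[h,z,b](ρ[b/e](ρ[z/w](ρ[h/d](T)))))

Row counts bottom-up:
  S → 5
  ρ[z/v](S) → 5
  σ[b>7](ρ[z/v](S)) → 1
  σ[b<=2](σ[b>7](ρ[z/v](S))) → 0
  T → 6
  ρ[h/d](T) → 6
  ρ[z/w](ρ[h/d](T)) → 6
  ρ[b/e](ρ[z/w](ρ[h/d](T))) → 6
  π[h,z,b](ρ[b/e](ρ[z/w](ρ[h/d](T)))) → 6
  (σ[b<=2](σ[b>7](ρ[z/v](S))) ∪ π[h,z,b](ρ[b/e](ρ[z/w](ρ[h/d](T))))) → 6

|E| = 6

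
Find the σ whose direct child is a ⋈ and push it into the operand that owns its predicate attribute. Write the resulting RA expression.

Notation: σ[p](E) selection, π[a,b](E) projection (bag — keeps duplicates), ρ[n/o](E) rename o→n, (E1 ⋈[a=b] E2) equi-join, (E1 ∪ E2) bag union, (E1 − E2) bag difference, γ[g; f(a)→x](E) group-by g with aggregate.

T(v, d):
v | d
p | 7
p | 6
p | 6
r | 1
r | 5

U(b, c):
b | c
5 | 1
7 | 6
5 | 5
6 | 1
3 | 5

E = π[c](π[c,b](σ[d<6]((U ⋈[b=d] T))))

σ filters on d, owned by the right side.
E' = π[c](π[c,b]((U ⋈[b=d] σ[d<6](T))))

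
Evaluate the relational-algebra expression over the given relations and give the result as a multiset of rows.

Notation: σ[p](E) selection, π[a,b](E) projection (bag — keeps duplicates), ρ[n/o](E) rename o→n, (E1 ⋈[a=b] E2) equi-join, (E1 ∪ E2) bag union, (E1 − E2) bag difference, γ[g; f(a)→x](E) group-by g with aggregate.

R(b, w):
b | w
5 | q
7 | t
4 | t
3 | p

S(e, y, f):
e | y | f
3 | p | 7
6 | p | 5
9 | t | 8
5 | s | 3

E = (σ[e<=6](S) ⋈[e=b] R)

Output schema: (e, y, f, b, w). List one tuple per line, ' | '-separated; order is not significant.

Stepwise |·|:
  S → 4
  σ[e<=6](S) → 3
  R → 4
  (σ[e<=6](S) ⋈[e=b] R) → 2

== RESULT ==
e | y | f | b | w
3 | p | 7 | 3 | p
5 | s | 3 | 5 | q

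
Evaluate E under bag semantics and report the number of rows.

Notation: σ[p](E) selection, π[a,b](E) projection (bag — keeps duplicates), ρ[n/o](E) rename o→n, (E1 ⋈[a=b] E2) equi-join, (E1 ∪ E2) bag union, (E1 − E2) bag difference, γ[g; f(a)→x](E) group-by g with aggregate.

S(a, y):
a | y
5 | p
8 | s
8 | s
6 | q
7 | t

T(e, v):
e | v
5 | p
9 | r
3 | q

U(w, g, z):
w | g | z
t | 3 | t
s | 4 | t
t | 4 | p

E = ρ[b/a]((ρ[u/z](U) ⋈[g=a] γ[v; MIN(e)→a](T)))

Stepwise |·|:
  U → 3
  ρ[u/z](U) → 3
  T → 3
  γ[v; MIN(e)→a](T) → 3
  (ρ[u/z](U) ⋈[g=a] γ[v; MIN(e)→a](T)) → 1
  ρ[b/a]((ρ[u/z](U) ⋈[g=a] γ[v; MIN(e)→a](T))) → 1

|E| = 1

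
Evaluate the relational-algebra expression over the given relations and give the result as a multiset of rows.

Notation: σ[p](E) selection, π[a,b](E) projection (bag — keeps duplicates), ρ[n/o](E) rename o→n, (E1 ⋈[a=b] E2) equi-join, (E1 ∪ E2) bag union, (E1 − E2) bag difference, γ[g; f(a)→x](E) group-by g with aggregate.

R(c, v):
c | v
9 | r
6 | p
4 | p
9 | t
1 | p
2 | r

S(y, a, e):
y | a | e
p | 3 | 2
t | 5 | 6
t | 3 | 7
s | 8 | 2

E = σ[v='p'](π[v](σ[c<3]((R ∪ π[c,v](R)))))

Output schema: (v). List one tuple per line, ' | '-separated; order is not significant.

Stepwise |·|:
  R → 6
  R → 6
  π[c,v](R) → 6
  (R ∪ π[c,v](R)) → 12
  σ[c<3]((R ∪ π[c,v](R))) → 4
  π[v](σ[c<3]((R ∪ π[c,v](R)))) → 4
  σ[v='p'](π[v](σ[c<3]((R ∪ π[c,v](R))))) → 2

== RESULT ==
v
p
p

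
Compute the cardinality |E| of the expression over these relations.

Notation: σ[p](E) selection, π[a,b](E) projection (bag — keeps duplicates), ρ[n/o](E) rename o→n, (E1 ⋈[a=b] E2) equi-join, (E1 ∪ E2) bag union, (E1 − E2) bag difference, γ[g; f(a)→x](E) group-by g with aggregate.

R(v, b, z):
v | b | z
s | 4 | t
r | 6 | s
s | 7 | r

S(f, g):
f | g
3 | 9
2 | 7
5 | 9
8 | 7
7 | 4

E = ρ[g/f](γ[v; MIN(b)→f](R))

Row counts bottom-up:
  R → 3
  γ[v; MIN(b)→f](R) → 2
  ρ[g/f](γ[v; MIN(b)→f](R)) → 2

|E| = 2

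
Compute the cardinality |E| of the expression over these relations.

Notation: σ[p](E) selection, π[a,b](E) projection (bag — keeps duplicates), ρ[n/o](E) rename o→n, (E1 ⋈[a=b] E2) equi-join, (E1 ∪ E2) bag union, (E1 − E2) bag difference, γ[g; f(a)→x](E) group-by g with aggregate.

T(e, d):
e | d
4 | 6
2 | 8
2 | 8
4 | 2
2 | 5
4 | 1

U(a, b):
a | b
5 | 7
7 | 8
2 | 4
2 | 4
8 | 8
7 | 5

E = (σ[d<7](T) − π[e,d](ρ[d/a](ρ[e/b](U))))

Stepwise |·|:
  T → 6
  σ[d<7](T) → 4
  U → 6
  ρ[e/b](U) → 6
  ρ[d/a](ρ[e/b](U)) → 6
  π[e,d](ρ[d/a](ρ[e/b](U))) → 6
  (σ[d<7](T) − π[e,d](ρ[d/a](ρ[e/b](U)))) → 3

|E| = 3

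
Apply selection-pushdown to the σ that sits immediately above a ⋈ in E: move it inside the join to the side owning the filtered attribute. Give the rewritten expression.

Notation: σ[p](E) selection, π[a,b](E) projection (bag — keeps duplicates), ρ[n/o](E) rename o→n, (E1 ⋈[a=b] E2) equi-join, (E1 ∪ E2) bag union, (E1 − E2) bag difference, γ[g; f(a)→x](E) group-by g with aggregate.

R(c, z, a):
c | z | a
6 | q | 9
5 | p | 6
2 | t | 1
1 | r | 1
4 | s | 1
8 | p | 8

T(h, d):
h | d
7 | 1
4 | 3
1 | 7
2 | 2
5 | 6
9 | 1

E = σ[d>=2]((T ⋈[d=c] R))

σ filters on d, owned by the left side.
E' = (σ[d>=2](T) ⋈[d=c] R)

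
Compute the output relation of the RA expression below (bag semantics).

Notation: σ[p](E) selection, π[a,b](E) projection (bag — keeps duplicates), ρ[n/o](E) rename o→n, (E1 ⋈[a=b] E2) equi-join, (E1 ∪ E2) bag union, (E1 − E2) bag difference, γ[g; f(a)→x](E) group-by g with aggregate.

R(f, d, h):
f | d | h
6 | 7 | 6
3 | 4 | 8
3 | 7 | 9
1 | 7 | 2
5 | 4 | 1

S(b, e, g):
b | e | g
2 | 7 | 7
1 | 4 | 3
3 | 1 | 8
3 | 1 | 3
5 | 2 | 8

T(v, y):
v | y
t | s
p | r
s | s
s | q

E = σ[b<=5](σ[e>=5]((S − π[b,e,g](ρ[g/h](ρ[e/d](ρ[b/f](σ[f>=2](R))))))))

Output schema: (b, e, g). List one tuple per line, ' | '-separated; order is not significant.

Subexpression sizes:
  S → 5
  R → 5
  σ[f>=2](R) → 4
  ρ[b/f](σ[f>=2](R)) → 4
  ρ[e/d](ρ[b/f](σ[f>=2](R))) → 4
  ρ[g/h](ρ[e/d](ρ[b/f](σ[f>=2](R)))) → 4
  π[b,e,g](ρ[g/h](ρ[e/d](ρ[b/f](σ[f>=2](R))))) → 4
  (S − π[b,e,g](ρ[g/h](ρ[e/d](ρ[b/f](σ[f>=2](R)))))) → 5
  σ[e>=5]((S − π[b,e,g](ρ[g/h](ρ[e/d](ρ[b/f](σ[f>=2](R))))))) → 1
  σ[b<=5](σ[e>=5]((S − π[b,e,g](ρ[g/h](ρ[e/d](ρ[b/f](σ[f>=2](R)))))))) → 1

== RESULT ==
b | e | g
2 | 7 | 7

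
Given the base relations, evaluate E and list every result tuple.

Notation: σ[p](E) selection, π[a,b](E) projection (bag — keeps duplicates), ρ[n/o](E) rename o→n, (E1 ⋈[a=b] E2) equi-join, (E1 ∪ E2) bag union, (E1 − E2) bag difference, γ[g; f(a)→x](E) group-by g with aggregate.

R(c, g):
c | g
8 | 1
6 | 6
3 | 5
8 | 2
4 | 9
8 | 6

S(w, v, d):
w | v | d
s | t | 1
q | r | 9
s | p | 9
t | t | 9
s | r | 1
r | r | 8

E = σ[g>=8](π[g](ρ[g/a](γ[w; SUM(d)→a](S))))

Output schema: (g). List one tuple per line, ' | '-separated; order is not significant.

Row counts bottom-up:
  S → 6
  γ[w; SUM(d)→a](S) → 4
  ρ[g/a](γ[w; SUM(d)→a](S)) → 4
  π[g](ρ[g/a](γ[w; SUM(d)→a](S))) → 4
  σ[g>=8](π[g](ρ[g/a](γ[w; SUM(d)→a](S)))) → 4

== RESULT ==
g
8
9
9
11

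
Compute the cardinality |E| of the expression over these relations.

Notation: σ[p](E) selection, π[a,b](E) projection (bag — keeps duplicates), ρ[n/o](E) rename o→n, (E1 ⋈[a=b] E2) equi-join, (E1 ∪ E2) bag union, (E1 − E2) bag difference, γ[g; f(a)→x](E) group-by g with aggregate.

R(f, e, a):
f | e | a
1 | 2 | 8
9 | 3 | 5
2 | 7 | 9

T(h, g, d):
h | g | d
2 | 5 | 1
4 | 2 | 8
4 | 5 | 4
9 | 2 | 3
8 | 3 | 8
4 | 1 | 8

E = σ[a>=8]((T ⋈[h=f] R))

Row counts bottom-up:
  T → 6
  R → 3
  (T ⋈[h=f] R) → 2
  σ[a>=8]((T ⋈[h=f] R)) → 1

|E| = 1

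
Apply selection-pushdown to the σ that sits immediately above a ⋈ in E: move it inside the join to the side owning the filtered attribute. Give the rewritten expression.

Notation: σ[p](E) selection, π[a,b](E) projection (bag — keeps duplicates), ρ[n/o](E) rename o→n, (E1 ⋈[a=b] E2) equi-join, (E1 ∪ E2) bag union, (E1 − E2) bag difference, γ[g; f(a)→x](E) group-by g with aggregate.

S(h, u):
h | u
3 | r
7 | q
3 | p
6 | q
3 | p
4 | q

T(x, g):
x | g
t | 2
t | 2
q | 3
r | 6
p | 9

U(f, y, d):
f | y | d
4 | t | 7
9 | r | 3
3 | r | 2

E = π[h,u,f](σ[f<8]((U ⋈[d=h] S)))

σ filters on f, owned by the left side.
E' = π[h,u,f]((σ[f<8](U) ⋈[d=h] S))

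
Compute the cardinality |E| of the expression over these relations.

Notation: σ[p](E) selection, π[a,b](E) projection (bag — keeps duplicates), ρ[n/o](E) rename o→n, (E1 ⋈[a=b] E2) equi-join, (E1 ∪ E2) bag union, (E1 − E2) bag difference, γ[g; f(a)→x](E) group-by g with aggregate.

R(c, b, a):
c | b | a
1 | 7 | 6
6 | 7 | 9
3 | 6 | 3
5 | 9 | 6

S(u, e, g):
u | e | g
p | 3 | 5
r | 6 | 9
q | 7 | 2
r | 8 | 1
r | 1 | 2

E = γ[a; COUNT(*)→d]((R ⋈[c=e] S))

Stepwise |·|:
  R → 4
  S → 5
  (R ⋈[c=e] S) → 3
  γ[a; COUNT(*)→d]((R ⋈[c=e] S)) → 3

|E| = 3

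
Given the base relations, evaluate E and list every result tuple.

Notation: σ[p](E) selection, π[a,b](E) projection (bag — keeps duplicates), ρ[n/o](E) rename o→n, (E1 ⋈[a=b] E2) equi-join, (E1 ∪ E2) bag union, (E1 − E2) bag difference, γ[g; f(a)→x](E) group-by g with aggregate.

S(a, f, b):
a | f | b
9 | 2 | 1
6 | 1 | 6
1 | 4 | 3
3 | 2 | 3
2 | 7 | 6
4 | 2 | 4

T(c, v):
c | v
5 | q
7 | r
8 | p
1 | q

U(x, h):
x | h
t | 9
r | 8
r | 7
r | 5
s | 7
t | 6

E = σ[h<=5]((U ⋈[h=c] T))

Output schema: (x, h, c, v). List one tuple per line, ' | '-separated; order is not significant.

Row counts bottom-up:
  U → 6
  T → 4
  (U ⋈[h=c] T) → 4
  σ[h<=5]((U ⋈[h=c] T)) → 1

== RESULT ==
x | h | c | v
r | 5 | 5 | q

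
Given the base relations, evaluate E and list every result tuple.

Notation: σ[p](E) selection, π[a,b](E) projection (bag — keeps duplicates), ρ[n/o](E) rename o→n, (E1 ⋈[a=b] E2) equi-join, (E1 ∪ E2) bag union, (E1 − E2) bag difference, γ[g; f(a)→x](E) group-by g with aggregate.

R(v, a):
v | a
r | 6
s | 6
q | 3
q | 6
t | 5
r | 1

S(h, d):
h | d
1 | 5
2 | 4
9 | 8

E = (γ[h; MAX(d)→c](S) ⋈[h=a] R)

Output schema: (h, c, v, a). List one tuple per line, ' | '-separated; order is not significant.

Subexpression sizes:
  S → 3
  γ[h; MAX(d)→c](S) → 3
  R → 6
  (γ[h; MAX(d)→c](S) ⋈[h=a] R) → 1

== RESULT ==
h | c | v | a
1 | 5 | r | 1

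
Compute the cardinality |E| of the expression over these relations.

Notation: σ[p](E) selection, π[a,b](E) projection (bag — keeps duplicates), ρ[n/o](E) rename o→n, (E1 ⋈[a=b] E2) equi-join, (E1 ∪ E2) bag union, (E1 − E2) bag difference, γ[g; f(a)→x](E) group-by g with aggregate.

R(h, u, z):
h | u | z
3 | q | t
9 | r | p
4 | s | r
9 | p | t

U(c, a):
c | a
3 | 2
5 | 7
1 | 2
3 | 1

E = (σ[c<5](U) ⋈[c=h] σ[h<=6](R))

Per-node cardinality:
  U → 4
  σ[c<5](U) → 3
  R → 4
  σ[h<=6](R) → 2
  (σ[c<5](U) ⋈[c=h] σ[h<=6](R)) → 2

|E| = 2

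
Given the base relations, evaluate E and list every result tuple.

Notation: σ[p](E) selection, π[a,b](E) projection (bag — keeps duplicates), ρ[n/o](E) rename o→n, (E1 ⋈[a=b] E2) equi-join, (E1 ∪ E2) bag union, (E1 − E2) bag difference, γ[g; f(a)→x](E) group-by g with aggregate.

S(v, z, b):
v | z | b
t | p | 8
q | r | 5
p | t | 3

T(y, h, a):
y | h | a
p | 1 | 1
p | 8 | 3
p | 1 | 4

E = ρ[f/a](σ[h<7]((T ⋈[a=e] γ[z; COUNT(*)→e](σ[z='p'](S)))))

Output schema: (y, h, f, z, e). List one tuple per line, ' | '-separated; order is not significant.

Per-node cardinality:
  T → 3
  S → 3
  σ[z='p'](S) → 1
  γ[z; COUNT(*)→e](σ[z='p'](S)) → 1
  (T ⋈[a=e] γ[z; COUNT(*)→e](σ[z='p'](S))) → 1
  σ[h<7]((T ⋈[a=e] γ[z; COUNT(*)→e](σ[z='p'](S)))) → 1
  ρ[f/a](σ[h<7]((T ⋈[a=e] γ[z; COUNT(*)→e](σ[z='p'](S))))) → 1

== RESULT ==
y | h | f | z | e
p | 1 | 1 | p | 1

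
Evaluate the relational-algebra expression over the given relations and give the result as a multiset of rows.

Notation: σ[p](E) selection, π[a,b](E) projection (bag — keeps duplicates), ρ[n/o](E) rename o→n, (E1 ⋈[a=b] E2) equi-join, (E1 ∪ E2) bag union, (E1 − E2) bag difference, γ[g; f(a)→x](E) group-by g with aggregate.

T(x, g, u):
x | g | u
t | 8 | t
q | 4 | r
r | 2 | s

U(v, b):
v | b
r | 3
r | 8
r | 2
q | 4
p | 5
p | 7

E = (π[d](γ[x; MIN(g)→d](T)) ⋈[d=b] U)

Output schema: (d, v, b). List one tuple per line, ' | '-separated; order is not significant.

Row counts bottom-up:
  T → 3
  γ[x; MIN(g)→d](T) → 3
  π[d](γ[x; MIN(g)→d](T)) → 3
  U → 6
  (π[d](γ[x; MIN(g)→d](T)) ⋈[d=b] U) → 3

== RESULT ==
d | v | b
2 | r | 2
4 | q | 4
8 | r | 8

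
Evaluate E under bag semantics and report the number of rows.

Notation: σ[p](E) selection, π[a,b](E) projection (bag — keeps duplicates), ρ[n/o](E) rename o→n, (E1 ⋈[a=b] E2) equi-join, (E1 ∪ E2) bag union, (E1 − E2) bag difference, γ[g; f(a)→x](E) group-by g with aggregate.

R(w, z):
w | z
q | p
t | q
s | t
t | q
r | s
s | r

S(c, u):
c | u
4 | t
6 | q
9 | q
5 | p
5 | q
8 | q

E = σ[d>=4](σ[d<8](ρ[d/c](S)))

Row counts bottom-up:
  S → 6
  ρ[d/c](S) → 6
  σ[d<8](ρ[d/c](S)) → 4
  σ[d>=4](σ[d<8](ρ[d/c](S))) → 4

|E| = 4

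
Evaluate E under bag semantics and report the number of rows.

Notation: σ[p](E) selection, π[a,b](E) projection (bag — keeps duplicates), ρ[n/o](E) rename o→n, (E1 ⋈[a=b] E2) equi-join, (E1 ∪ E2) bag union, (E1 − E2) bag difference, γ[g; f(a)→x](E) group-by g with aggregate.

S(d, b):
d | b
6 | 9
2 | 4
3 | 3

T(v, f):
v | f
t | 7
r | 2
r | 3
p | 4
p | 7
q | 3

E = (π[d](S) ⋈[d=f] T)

Row counts bottom-up:
  S → 3
  π[d](S) → 3
  T → 6
  (π[d](S) ⋈[d=f] T) → 3

|E| = 3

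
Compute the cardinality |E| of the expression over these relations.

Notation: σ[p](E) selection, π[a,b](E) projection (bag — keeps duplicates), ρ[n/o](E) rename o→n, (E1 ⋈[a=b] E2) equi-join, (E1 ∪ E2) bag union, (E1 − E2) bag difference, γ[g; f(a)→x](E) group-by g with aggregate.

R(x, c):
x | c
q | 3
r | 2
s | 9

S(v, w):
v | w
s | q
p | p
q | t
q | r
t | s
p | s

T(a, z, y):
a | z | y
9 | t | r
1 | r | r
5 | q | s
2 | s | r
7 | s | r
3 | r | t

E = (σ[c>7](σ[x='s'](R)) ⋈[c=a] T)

Per-node cardinality:
  R → 3
  σ[x='s'](R) → 1
  σ[c>7](σ[x='s'](R)) → 1
  T → 6
  (σ[c>7](σ[x='s'](R)) ⋈[c=a] T) → 1

|E| = 1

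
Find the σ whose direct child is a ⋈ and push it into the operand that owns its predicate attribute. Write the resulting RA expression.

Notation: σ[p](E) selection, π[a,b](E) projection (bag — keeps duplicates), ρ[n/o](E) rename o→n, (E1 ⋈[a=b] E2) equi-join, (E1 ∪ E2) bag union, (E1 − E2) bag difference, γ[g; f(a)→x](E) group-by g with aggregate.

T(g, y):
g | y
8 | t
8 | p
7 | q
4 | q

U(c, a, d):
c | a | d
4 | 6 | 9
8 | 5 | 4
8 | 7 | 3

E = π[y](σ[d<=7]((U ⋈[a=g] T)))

σ filters on d, owned by the left side.
E' = π[y]((σ[d<=7](U) ⋈[a=g] T))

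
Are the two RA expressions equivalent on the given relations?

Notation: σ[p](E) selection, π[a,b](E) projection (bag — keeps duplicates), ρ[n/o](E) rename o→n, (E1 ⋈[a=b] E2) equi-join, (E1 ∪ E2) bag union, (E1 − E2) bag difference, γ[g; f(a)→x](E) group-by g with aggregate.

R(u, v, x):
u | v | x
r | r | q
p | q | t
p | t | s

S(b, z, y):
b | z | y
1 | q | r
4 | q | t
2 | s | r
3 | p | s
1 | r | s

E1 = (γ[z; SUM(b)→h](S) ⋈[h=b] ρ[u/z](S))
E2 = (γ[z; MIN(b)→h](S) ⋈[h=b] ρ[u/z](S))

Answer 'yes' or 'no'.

E1 row counts bottom-up:
  S → 5
  γ[z; SUM(b)→h](S) → 4
  S → 5
  ρ[u/z](S) → 5
  (γ[z; SUM(b)→h](S) ⋈[h=b] ρ[u/z](S)) → 4
E2 row counts bottom-up:
  S → 5
  γ[z; MIN(b)→h](S) → 4
  S → 5
  ρ[u/z](S) → 5
  (γ[z; MIN(b)→h](S) ⋈[h=b] ρ[u/z](S)) → 6

E1 result:
z | h | b | u | y
p | 3 | 3 | p | s
r | 1 | 1 | q | r
r | 1 | 1 | r | s
s | 2 | 2 | s | r
E2 result:
z | h | b | u | y
p | 3 | 3 | p | s
q | 1 | 1 | q | r
q | 1 | 1 | r | s
r | 1 | 1 | q | r
r | 1 | 1 | r | s
s | 2 | 2 | s | r
Witness: ('q', 1, 1, 'q', 'r') appears 0× in E1 but 1× in E2.

no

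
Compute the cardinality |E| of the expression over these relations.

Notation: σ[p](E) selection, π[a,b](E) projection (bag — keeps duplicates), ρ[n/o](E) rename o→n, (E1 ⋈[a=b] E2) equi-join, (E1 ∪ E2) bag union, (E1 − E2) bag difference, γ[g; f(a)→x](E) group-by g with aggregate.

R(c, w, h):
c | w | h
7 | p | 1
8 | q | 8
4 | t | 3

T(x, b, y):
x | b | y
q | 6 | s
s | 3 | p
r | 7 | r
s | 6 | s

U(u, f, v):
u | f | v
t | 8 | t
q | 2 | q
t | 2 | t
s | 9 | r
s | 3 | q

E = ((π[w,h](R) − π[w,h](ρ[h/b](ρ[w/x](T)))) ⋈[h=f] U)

Subexpression sizes:
  R → 3
  π[w,h](R) → 3
  T → 4
  ρ[w/x](T) → 4
  ρ[h/b](ρ[w/x](T)) → 4
  π[w,h](ρ[h/b](ρ[w/x](T))) → 4
  (π[w,h](R) − π[w,h](ρ[h/b](ρ[w/x](T)))) → 3
  U → 5
  ((π[w,h](R) − π[w,h](ρ[h/b](ρ[w/x](T)))) ⋈[h=f] U) → 2

|E| = 2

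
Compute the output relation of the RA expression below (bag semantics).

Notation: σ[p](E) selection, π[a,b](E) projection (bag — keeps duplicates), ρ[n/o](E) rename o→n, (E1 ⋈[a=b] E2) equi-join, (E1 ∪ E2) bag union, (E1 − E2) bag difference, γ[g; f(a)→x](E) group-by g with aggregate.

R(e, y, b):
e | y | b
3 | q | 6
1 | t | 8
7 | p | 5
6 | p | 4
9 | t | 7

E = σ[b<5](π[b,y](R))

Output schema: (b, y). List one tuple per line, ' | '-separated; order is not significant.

Row counts bottom-up:
  R → 5
  π[b,y](R) → 5
  σ[b<5](π[b,y](R)) → 1

== RESULT ==
b | y
4 | p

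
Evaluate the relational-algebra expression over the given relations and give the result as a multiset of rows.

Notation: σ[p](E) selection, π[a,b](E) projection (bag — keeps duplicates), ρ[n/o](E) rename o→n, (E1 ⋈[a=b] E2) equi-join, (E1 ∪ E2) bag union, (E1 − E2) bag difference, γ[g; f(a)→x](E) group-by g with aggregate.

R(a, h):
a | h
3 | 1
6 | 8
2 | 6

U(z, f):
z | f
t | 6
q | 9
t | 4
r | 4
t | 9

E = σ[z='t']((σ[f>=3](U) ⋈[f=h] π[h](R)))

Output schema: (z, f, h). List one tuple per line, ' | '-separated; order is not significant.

Per-node cardinality:
  U → 5
  σ[f>=3](U) → 5
  R → 3
  π[h](R) → 3
  (σ[f>=3](U) ⋈[f=h] π[h](R)) → 1
  σ[z='t']((σ[f>=3](U) ⋈[f=h] π[h](R))) → 1

== RESULT ==
z | f | h
t | 6 | 6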